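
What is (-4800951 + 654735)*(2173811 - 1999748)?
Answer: -721702795608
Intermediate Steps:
(-4800951 + 654735)*(2173811 - 1999748) = -4146216*174063 = -721702795608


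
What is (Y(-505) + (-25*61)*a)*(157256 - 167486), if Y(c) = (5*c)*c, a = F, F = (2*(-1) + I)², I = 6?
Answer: -12794916750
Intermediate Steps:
F = 16 (F = (2*(-1) + 6)² = (-2 + 6)² = 4² = 16)
a = 16
Y(c) = 5*c²
(Y(-505) + (-25*61)*a)*(157256 - 167486) = (5*(-505)² - 25*61*16)*(157256 - 167486) = (5*255025 - 1525*16)*(-10230) = (1275125 - 24400)*(-10230) = 1250725*(-10230) = -12794916750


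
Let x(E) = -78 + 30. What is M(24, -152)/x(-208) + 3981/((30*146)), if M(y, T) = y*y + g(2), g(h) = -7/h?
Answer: -386077/35040 ≈ -11.018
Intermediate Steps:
x(E) = -48
M(y, T) = -7/2 + y² (M(y, T) = y*y - 7/2 = y² - 7*½ = y² - 7/2 = -7/2 + y²)
M(24, -152)/x(-208) + 3981/((30*146)) = (-7/2 + 24²)/(-48) + 3981/((30*146)) = (-7/2 + 576)*(-1/48) + 3981/4380 = (1145/2)*(-1/48) + 3981*(1/4380) = -1145/96 + 1327/1460 = -386077/35040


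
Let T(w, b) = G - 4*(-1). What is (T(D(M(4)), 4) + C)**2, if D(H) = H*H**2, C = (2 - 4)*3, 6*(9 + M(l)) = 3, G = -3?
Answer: 25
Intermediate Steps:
M(l) = -17/2 (M(l) = -9 + (1/6)*3 = -9 + 1/2 = -17/2)
C = -6 (C = -2*3 = -6)
D(H) = H**3
T(w, b) = 1 (T(w, b) = -3 - 4*(-1) = -3 + 4 = 1)
(T(D(M(4)), 4) + C)**2 = (1 - 6)**2 = (-5)**2 = 25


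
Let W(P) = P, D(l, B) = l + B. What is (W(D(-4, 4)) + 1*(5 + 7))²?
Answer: 144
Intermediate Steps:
D(l, B) = B + l
(W(D(-4, 4)) + 1*(5 + 7))² = ((4 - 4) + 1*(5 + 7))² = (0 + 1*12)² = (0 + 12)² = 12² = 144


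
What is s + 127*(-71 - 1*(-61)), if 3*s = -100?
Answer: -3910/3 ≈ -1303.3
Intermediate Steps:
s = -100/3 (s = (1/3)*(-100) = -100/3 ≈ -33.333)
s + 127*(-71 - 1*(-61)) = -100/3 + 127*(-71 - 1*(-61)) = -100/3 + 127*(-71 + 61) = -100/3 + 127*(-10) = -100/3 - 1270 = -3910/3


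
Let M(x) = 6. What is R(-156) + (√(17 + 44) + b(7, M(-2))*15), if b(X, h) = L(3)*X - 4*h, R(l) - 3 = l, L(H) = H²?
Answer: 432 + √61 ≈ 439.81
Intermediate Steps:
R(l) = 3 + l
b(X, h) = -4*h + 9*X (b(X, h) = 3²*X - 4*h = 9*X - 4*h = -4*h + 9*X)
R(-156) + (√(17 + 44) + b(7, M(-2))*15) = (3 - 156) + (√(17 + 44) + (-4*6 + 9*7)*15) = -153 + (√61 + (-24 + 63)*15) = -153 + (√61 + 39*15) = -153 + (√61 + 585) = -153 + (585 + √61) = 432 + √61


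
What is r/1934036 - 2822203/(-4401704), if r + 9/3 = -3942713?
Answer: -2974106646689/2128263499336 ≈ -1.3974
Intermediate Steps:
r = -3942716 (r = -3 - 3942713 = -3942716)
r/1934036 - 2822203/(-4401704) = -3942716/1934036 - 2822203/(-4401704) = -3942716*1/1934036 - 2822203*(-1/4401704) = -985679/483509 + 2822203/4401704 = -2974106646689/2128263499336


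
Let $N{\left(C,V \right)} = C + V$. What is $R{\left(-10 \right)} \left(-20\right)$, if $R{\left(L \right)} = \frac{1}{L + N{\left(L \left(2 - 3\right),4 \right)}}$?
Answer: $-5$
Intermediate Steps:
$R{\left(L \right)} = \frac{1}{4}$ ($R{\left(L \right)} = \frac{1}{L + \left(L \left(2 - 3\right) + 4\right)} = \frac{1}{L + \left(L \left(-1\right) + 4\right)} = \frac{1}{L - \left(-4 + L\right)} = \frac{1}{4}$)
$R{\left(-10 \right)} \left(-20\right) = \frac{1}{4} \left(-20\right) = -5$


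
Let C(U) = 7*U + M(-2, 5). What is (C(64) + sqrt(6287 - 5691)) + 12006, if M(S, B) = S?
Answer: 12452 + 2*sqrt(149) ≈ 12476.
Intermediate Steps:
C(U) = -2 + 7*U (C(U) = 7*U - 2 = -2 + 7*U)
(C(64) + sqrt(6287 - 5691)) + 12006 = ((-2 + 7*64) + sqrt(6287 - 5691)) + 12006 = ((-2 + 448) + sqrt(596)) + 12006 = (446 + 2*sqrt(149)) + 12006 = 12452 + 2*sqrt(149)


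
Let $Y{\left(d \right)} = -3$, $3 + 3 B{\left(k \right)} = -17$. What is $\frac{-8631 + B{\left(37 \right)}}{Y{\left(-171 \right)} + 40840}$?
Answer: $- \frac{25913}{122511} \approx -0.21152$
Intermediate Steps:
$B{\left(k \right)} = - \frac{20}{3}$ ($B{\left(k \right)} = -1 + \frac{1}{3} \left(-17\right) = -1 - \frac{17}{3} = - \frac{20}{3}$)
$\frac{-8631 + B{\left(37 \right)}}{Y{\left(-171 \right)} + 40840} = \frac{-8631 - \frac{20}{3}}{-3 + 40840} = - \frac{25913}{3 \cdot 40837} = \left(- \frac{25913}{3}\right) \frac{1}{40837} = - \frac{25913}{122511}$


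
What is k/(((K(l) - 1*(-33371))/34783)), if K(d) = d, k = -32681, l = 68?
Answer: -162391889/4777 ≈ -33995.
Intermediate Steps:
k/(((K(l) - 1*(-33371))/34783)) = -32681*34783/(68 - 1*(-33371)) = -32681*34783/(68 + 33371) = -32681/(33439*(1/34783)) = -32681/4777/4969 = -32681*4969/4777 = -162391889/4777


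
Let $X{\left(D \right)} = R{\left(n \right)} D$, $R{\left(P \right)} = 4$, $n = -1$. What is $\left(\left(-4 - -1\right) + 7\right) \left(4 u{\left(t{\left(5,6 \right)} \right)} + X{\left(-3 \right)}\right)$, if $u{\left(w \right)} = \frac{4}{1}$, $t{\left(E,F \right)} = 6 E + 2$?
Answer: $16$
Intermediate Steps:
$t{\left(E,F \right)} = 2 + 6 E$
$X{\left(D \right)} = 4 D$
$u{\left(w \right)} = 4$ ($u{\left(w \right)} = 4 \cdot 1 = 4$)
$\left(\left(-4 - -1\right) + 7\right) \left(4 u{\left(t{\left(5,6 \right)} \right)} + X{\left(-3 \right)}\right) = \left(\left(-4 - -1\right) + 7\right) \left(4 \cdot 4 + 4 \left(-3\right)\right) = \left(\left(-4 + 1\right) + 7\right) \left(16 - 12\right) = \left(-3 + 7\right) 4 = 4 \cdot 4 = 16$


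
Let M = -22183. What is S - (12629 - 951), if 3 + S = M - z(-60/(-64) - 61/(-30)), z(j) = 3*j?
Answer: -2709833/80 ≈ -33873.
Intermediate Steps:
S = -1775593/80 (S = -3 + (-22183 - 3*(-60/(-64) - 61/(-30))) = -3 + (-22183 - 3*(-60*(-1/64) - 61*(-1/30))) = -3 + (-22183 - 3*(15/16 + 61/30)) = -3 + (-22183 - 3*713/240) = -3 + (-22183 - 1*713/80) = -3 + (-22183 - 713/80) = -3 - 1775353/80 = -1775593/80 ≈ -22195.)
S - (12629 - 951) = -1775593/80 - (12629 - 951) = -1775593/80 - 1*11678 = -1775593/80 - 11678 = -2709833/80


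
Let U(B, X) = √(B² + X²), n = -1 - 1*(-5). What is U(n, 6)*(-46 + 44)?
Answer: -4*√13 ≈ -14.422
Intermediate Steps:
n = 4 (n = -1 + 5 = 4)
U(n, 6)*(-46 + 44) = √(4² + 6²)*(-46 + 44) = √(16 + 36)*(-2) = √52*(-2) = (2*√13)*(-2) = -4*√13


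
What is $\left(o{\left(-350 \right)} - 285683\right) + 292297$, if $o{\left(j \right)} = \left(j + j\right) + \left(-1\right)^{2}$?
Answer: $5915$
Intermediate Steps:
$o{\left(j \right)} = 1 + 2 j$ ($o{\left(j \right)} = 2 j + 1 = 1 + 2 j$)
$\left(o{\left(-350 \right)} - 285683\right) + 292297 = \left(\left(1 + 2 \left(-350\right)\right) - 285683\right) + 292297 = \left(\left(1 - 700\right) - 285683\right) + 292297 = \left(-699 - 285683\right) + 292297 = -286382 + 292297 = 5915$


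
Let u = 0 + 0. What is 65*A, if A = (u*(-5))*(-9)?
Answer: 0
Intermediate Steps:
u = 0
A = 0 (A = (0*(-5))*(-9) = 0*(-9) = 0)
65*A = 65*0 = 0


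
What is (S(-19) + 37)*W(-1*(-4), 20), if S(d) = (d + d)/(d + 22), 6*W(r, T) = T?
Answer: 730/9 ≈ 81.111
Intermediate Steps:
W(r, T) = T/6
S(d) = 2*d/(22 + d) (S(d) = (2*d)/(22 + d) = 2*d/(22 + d))
(S(-19) + 37)*W(-1*(-4), 20) = (2*(-19)/(22 - 19) + 37)*((1/6)*20) = (2*(-19)/3 + 37)*(10/3) = (2*(-19)*(1/3) + 37)*(10/3) = (-38/3 + 37)*(10/3) = (73/3)*(10/3) = 730/9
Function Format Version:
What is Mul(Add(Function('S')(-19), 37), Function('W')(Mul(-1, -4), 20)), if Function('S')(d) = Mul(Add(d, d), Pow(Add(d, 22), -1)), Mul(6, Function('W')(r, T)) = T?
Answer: Rational(730, 9) ≈ 81.111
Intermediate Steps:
Function('W')(r, T) = Mul(Rational(1, 6), T)
Function('S')(d) = Mul(2, d, Pow(Add(22, d), -1)) (Function('S')(d) = Mul(Mul(2, d), Pow(Add(22, d), -1)) = Mul(2, d, Pow(Add(22, d), -1)))
Mul(Add(Function('S')(-19), 37), Function('W')(Mul(-1, -4), 20)) = Mul(Add(Mul(2, -19, Pow(Add(22, -19), -1)), 37), Mul(Rational(1, 6), 20)) = Mul(Add(Mul(2, -19, Pow(3, -1)), 37), Rational(10, 3)) = Mul(Add(Mul(2, -19, Rational(1, 3)), 37), Rational(10, 3)) = Mul(Add(Rational(-38, 3), 37), Rational(10, 3)) = Mul(Rational(73, 3), Rational(10, 3)) = Rational(730, 9)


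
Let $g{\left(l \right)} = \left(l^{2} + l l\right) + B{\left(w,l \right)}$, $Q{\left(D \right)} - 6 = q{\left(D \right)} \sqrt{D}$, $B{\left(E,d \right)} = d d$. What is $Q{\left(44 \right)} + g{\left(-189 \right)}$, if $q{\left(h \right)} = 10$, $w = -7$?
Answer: $107169 + 20 \sqrt{11} \approx 1.0724 \cdot 10^{5}$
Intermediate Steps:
$B{\left(E,d \right)} = d^{2}$
$Q{\left(D \right)} = 6 + 10 \sqrt{D}$
$g{\left(l \right)} = 3 l^{2}$ ($g{\left(l \right)} = \left(l^{2} + l l\right) + l^{2} = \left(l^{2} + l^{2}\right) + l^{2} = 2 l^{2} + l^{2} = 3 l^{2}$)
$Q{\left(44 \right)} + g{\left(-189 \right)} = \left(6 + 10 \sqrt{44}\right) + 3 \left(-189\right)^{2} = \left(6 + 10 \cdot 2 \sqrt{11}\right) + 3 \cdot 35721 = \left(6 + 20 \sqrt{11}\right) + 107163 = 107169 + 20 \sqrt{11}$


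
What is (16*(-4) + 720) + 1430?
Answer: 2086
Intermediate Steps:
(16*(-4) + 720) + 1430 = (-64 + 720) + 1430 = 656 + 1430 = 2086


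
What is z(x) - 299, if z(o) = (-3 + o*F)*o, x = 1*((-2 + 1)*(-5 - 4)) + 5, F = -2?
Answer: -733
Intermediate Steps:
x = 14 (x = 1*(-1*(-9)) + 5 = 1*9 + 5 = 9 + 5 = 14)
z(o) = o*(-3 - 2*o) (z(o) = (-3 + o*(-2))*o = (-3 - 2*o)*o = o*(-3 - 2*o))
z(x) - 299 = -1*14*(3 + 2*14) - 299 = -1*14*(3 + 28) - 299 = -1*14*31 - 299 = -434 - 299 = -733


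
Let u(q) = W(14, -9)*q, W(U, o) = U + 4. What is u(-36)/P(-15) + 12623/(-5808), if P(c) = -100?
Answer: 625321/145200 ≈ 4.3066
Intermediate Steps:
W(U, o) = 4 + U
u(q) = 18*q (u(q) = (4 + 14)*q = 18*q)
u(-36)/P(-15) + 12623/(-5808) = (18*(-36))/(-100) + 12623/(-5808) = -648*(-1/100) + 12623*(-1/5808) = 162/25 - 12623/5808 = 625321/145200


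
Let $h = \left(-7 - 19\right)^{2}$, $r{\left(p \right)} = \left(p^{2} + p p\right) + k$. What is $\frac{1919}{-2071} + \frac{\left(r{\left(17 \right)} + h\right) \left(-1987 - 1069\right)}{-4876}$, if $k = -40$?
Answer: $\frac{100973945}{132871} \approx 759.94$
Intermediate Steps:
$r{\left(p \right)} = -40 + 2 p^{2}$ ($r{\left(p \right)} = \left(p^{2} + p p\right) - 40 = \left(p^{2} + p^{2}\right) - 40 = 2 p^{2} - 40 = -40 + 2 p^{2}$)
$h = 676$ ($h = \left(-26\right)^{2} = 676$)
$\frac{1919}{-2071} + \frac{\left(r{\left(17 \right)} + h\right) \left(-1987 - 1069\right)}{-4876} = \frac{1919}{-2071} + \frac{\left(\left(-40 + 2 \cdot 17^{2}\right) + 676\right) \left(-1987 - 1069\right)}{-4876} = 1919 \left(- \frac{1}{2071}\right) + \left(\left(-40 + 2 \cdot 289\right) + 676\right) \left(-3056\right) \left(- \frac{1}{4876}\right) = - \frac{101}{109} + \left(\left(-40 + 578\right) + 676\right) \left(-3056\right) \left(- \frac{1}{4876}\right) = - \frac{101}{109} + \left(538 + 676\right) \left(-3056\right) \left(- \frac{1}{4876}\right) = - \frac{101}{109} + 1214 \left(-3056\right) \left(- \frac{1}{4876}\right) = - \frac{101}{109} - - \frac{927496}{1219} = - \frac{101}{109} + \frac{927496}{1219} = \frac{100973945}{132871}$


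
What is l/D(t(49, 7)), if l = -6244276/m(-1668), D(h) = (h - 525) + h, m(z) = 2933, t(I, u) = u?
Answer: 6244276/1498763 ≈ 4.1663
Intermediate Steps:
D(h) = -525 + 2*h (D(h) = (-525 + h) + h = -525 + 2*h)
l = -6244276/2933 ≈ -2129.0
l/D(t(49, 7)) = -6244276/(2933*(-525 + 2*7)) = -6244276/(2933*(-525 + 14)) = -6244276/2933/(-511) = -6244276/2933*(-1/511) = 6244276/1498763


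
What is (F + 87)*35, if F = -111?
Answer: -840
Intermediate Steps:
(F + 87)*35 = (-111 + 87)*35 = -24*35 = -840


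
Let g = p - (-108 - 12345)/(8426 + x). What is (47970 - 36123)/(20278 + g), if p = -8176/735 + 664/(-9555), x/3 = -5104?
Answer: 779482013310/1333350353053 ≈ 0.58460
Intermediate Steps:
x = -15312 (x = 3*(-5104) = -15312)
p = -106952/9555 (p = -8176*1/735 + 664*(-1/9555) = -1168/105 - 664/9555 = -106952/9555 ≈ -11.193)
g = -855459887/65795730 (g = -106952/9555 - (-108 - 12345)/(8426 - 15312) = -106952/9555 - (-12453)/(-6886) = -106952/9555 - (-12453)*(-1)/6886 = -106952/9555 - 1*12453/6886 = -106952/9555 - 12453/6886 = -855459887/65795730 ≈ -13.002)
(47970 - 36123)/(20278 + g) = (47970 - 36123)/(20278 - 855459887/65795730) = 11847/(1333350353053/65795730) = 11847*(65795730/1333350353053) = 779482013310/1333350353053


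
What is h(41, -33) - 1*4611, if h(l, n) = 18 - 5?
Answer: -4598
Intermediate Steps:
h(l, n) = 13
h(41, -33) - 1*4611 = 13 - 1*4611 = 13 - 4611 = -4598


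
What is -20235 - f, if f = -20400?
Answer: 165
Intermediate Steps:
-20235 - f = -20235 - 1*(-20400) = -20235 + 20400 = 165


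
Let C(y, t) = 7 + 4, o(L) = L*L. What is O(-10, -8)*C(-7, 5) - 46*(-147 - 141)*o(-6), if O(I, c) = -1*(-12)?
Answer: 477060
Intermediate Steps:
O(I, c) = 12
o(L) = L²
C(y, t) = 11
O(-10, -8)*C(-7, 5) - 46*(-147 - 141)*o(-6) = 12*11 - 46/(1/((-147 - 141)*((-6)²))) = 132 - 46/(1/(-288*36)) = 132 - 46/((-1/288*1/36)) = 132 - 46/(-1/10368) = 132 - 46*(-10368) = 132 + 476928 = 477060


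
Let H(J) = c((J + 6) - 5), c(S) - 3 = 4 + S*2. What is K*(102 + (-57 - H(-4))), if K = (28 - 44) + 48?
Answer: 1408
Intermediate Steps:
c(S) = 7 + 2*S (c(S) = 3 + (4 + S*2) = 3 + (4 + 2*S) = 7 + 2*S)
H(J) = 9 + 2*J (H(J) = 7 + 2*((J + 6) - 5) = 7 + 2*((6 + J) - 5) = 7 + 2*(1 + J) = 7 + (2 + 2*J) = 9 + 2*J)
K = 32 (K = -16 + 48 = 32)
K*(102 + (-57 - H(-4))) = 32*(102 + (-57 - (9 + 2*(-4)))) = 32*(102 + (-57 - (9 - 8))) = 32*(102 + (-57 - 1*1)) = 32*(102 + (-57 - 1)) = 32*(102 - 58) = 32*44 = 1408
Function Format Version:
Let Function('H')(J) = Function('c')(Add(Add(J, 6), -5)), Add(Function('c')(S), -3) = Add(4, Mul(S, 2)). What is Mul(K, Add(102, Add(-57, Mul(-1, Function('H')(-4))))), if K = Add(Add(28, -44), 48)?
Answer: 1408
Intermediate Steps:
Function('c')(S) = Add(7, Mul(2, S)) (Function('c')(S) = Add(3, Add(4, Mul(S, 2))) = Add(3, Add(4, Mul(2, S))) = Add(7, Mul(2, S)))
Function('H')(J) = Add(9, Mul(2, J)) (Function('H')(J) = Add(7, Mul(2, Add(Add(J, 6), -5))) = Add(7, Mul(2, Add(Add(6, J), -5))) = Add(7, Mul(2, Add(1, J))) = Add(7, Add(2, Mul(2, J))) = Add(9, Mul(2, J)))
K = 32 (K = Add(-16, 48) = 32)
Mul(K, Add(102, Add(-57, Mul(-1, Function('H')(-4))))) = Mul(32, Add(102, Add(-57, Mul(-1, Add(9, Mul(2, -4)))))) = Mul(32, Add(102, Add(-57, Mul(-1, Add(9, -8))))) = Mul(32, Add(102, Add(-57, Mul(-1, 1)))) = Mul(32, Add(102, Add(-57, -1))) = Mul(32, Add(102, -58)) = Mul(32, 44) = 1408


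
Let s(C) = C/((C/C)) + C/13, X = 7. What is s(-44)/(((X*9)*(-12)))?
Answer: 22/351 ≈ 0.062678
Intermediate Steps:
s(C) = 14*C/13 (s(C) = C/1 + C*(1/13) = C*1 + C/13 = C + C/13 = 14*C/13)
s(-44)/(((X*9)*(-12))) = ((14/13)*(-44))/(((7*9)*(-12))) = -616/(13*(63*(-12))) = -616/13/(-756) = -616/13*(-1/756) = 22/351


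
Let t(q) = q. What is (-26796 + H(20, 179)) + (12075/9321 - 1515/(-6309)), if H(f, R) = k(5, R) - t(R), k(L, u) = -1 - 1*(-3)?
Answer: -176232114823/6534021 ≈ -26971.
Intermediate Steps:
k(L, u) = 2 (k(L, u) = -1 + 3 = 2)
H(f, R) = 2 - R
(-26796 + H(20, 179)) + (12075/9321 - 1515/(-6309)) = (-26796 + (2 - 1*179)) + (12075/9321 - 1515/(-6309)) = (-26796 + (2 - 179)) + (12075*(1/9321) - 1515*(-1/6309)) = (-26796 - 177) + (4025/3107 + 505/2103) = -26973 + 10033610/6534021 = -176232114823/6534021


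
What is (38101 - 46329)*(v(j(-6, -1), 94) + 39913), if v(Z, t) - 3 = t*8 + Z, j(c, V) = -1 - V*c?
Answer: -334558708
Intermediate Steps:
j(c, V) = -1 - V*c
v(Z, t) = 3 + Z + 8*t (v(Z, t) = 3 + (t*8 + Z) = 3 + (8*t + Z) = 3 + (Z + 8*t) = 3 + Z + 8*t)
(38101 - 46329)*(v(j(-6, -1), 94) + 39913) = (38101 - 46329)*((3 + (-1 - 1*(-1)*(-6)) + 8*94) + 39913) = -8228*((3 + (-1 - 6) + 752) + 39913) = -8228*((3 - 7 + 752) + 39913) = -8228*(748 + 39913) = -8228*40661 = -334558708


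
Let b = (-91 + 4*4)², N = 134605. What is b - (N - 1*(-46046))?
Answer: -175026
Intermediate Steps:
b = 5625 (b = (-91 + 16)² = (-75)² = 5625)
b - (N - 1*(-46046)) = 5625 - (134605 - 1*(-46046)) = 5625 - (134605 + 46046) = 5625 - 1*180651 = 5625 - 180651 = -175026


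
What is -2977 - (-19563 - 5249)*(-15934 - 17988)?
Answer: -841675641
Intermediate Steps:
-2977 - (-19563 - 5249)*(-15934 - 17988) = -2977 - (-24812)*(-33922) = -2977 - 1*841672664 = -2977 - 841672664 = -841675641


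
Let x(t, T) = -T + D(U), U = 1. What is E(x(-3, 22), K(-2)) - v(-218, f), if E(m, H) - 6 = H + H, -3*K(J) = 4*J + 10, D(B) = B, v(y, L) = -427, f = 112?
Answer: 1295/3 ≈ 431.67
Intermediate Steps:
x(t, T) = 1 - T (x(t, T) = -T + 1 = 1 - T)
K(J) = -10/3 - 4*J/3 (K(J) = -(4*J + 10)/3 = -(10 + 4*J)/3 = -10/3 - 4*J/3)
E(m, H) = 6 + 2*H (E(m, H) = 6 + (H + H) = 6 + 2*H)
E(x(-3, 22), K(-2)) - v(-218, f) = (6 + 2*(-10/3 - 4/3*(-2))) - 1*(-427) = (6 + 2*(-10/3 + 8/3)) + 427 = (6 + 2*(-2/3)) + 427 = (6 - 4/3) + 427 = 14/3 + 427 = 1295/3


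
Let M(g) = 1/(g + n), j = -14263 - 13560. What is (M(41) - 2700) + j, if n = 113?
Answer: -4700541/154 ≈ -30523.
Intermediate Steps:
j = -27823
M(g) = 1/(113 + g) (M(g) = 1/(g + 113) = 1/(113 + g))
(M(41) - 2700) + j = (1/(113 + 41) - 2700) - 27823 = (1/154 - 2700) - 27823 = -415799/154 - 27823 = -4700541/154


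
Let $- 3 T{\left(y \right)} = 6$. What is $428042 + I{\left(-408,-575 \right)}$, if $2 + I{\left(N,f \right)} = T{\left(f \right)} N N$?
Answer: $95112$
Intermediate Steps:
$T{\left(y \right)} = -2$ ($T{\left(y \right)} = \left(- \frac{1}{3}\right) 6 = -2$)
$I{\left(N,f \right)} = -2 - 2 N^{2}$ ($I{\left(N,f \right)} = -2 + - 2 N N = -2 - 2 N^{2}$)
$428042 + I{\left(-408,-575 \right)} = 428042 - \left(2 + 2 \left(-408\right)^{2}\right) = 428042 - 332930 = 95112$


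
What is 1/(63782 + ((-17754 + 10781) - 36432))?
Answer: 1/20377 ≈ 4.9075e-5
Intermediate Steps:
1/(63782 + ((-17754 + 10781) - 36432)) = 1/(63782 + (-6973 - 36432)) = 1/(63782 - 43405) = 1/20377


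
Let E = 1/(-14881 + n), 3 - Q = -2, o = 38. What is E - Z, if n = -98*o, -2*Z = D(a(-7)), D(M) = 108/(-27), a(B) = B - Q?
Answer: -37211/18605 ≈ -2.0001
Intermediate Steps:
Q = 5 (Q = 3 - 1*(-2) = 3 + 2 = 5)
a(B) = -5 + B (a(B) = B - 1*5 = B - 5 = -5 + B)
D(M) = -4 (D(M) = 108*(-1/27) = -4)
Z = 2 (Z = -½*(-4) = 2)
n = -3724 (n = -98*38 = -3724)
E = -1/18605 (E = 1/(-14881 - 3724) = 1/(-18605) = -1/18605 ≈ -5.3749e-5)
E - Z = -1/18605 - 1*2 = -1/18605 - 2 = -37211/18605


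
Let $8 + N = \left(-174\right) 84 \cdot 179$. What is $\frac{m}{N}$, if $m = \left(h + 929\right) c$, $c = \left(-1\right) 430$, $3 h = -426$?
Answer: $\frac{169205}{1308136} \approx 0.12935$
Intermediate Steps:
$h = -142$ ($h = \frac{1}{3} \left(-426\right) = -142$)
$c = -430$
$N = -2616272$ ($N = -8 + \left(-174\right) 84 \cdot 179 = -8 - 2616264 = -2616272$)
$m = -338410$ ($m = \left(-142 + 929\right) \left(-430\right) = 787 \left(-430\right) = -338410$)
$\frac{m}{N} = - \frac{338410}{-2616272} = \left(-338410\right) \left(- \frac{1}{2616272}\right) = \frac{169205}{1308136}$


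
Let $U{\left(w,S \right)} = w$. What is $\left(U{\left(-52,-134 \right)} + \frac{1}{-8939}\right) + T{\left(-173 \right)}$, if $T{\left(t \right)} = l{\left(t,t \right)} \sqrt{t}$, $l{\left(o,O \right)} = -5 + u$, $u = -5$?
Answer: $- \frac{464829}{8939} - 10 i \sqrt{173} \approx -52.0 - 131.53 i$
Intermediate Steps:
$l{\left(o,O \right)} = -10$ ($l{\left(o,O \right)} = -5 - 5 = -10$)
$T{\left(t \right)} = - 10 \sqrt{t}$
$\left(U{\left(-52,-134 \right)} + \frac{1}{-8939}\right) + T{\left(-173 \right)} = \left(-52 + \frac{1}{-8939}\right) - 10 \sqrt{-173} = \left(-52 - \frac{1}{8939}\right) - 10 i \sqrt{173} = - \frac{464829}{8939} - 10 i \sqrt{173}$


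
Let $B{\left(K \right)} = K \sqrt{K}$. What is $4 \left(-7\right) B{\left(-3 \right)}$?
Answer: $84 i \sqrt{3} \approx 145.49 i$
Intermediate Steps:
$B{\left(K \right)} = K^{\frac{3}{2}}$
$4 \left(-7\right) B{\left(-3 \right)} = 4 \left(-7\right) \left(-3\right)^{\frac{3}{2}} = - 28 \left(- 3 i \sqrt{3}\right) = 84 i \sqrt{3}$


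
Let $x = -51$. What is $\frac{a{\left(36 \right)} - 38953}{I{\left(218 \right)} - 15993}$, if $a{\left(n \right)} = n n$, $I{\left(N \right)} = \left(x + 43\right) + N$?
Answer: $\frac{37657}{15783} \approx 2.3859$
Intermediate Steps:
$I{\left(N \right)} = -8 + N$ ($I{\left(N \right)} = \left(-51 + 43\right) + N = -8 + N$)
$a{\left(n \right)} = n^{2}$
$\frac{a{\left(36 \right)} - 38953}{I{\left(218 \right)} - 15993} = \frac{36^{2} - 38953}{\left(-8 + 218\right) - 15993} = \frac{1296 - 38953}{210 - 15993} = - \frac{37657}{-15783} = \left(-37657\right) \left(- \frac{1}{15783}\right) = \frac{37657}{15783}$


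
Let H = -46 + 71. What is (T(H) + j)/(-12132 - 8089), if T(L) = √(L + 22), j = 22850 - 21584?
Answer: -1266/20221 - √47/20221 ≈ -0.062947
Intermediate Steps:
j = 1266
H = 25
T(L) = √(22 + L)
(T(H) + j)/(-12132 - 8089) = (√(22 + 25) + 1266)/(-12132 - 8089) = (√47 + 1266)/(-20221) = (1266 + √47)*(-1/20221) = -1266/20221 - √47/20221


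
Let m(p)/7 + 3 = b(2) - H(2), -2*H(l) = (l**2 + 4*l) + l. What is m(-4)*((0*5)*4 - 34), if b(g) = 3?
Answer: -1666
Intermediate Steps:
H(l) = -5*l/2 - l**2/2 (H(l) = -((l**2 + 4*l) + l)/2 = -(l**2 + 5*l)/2 = -5*l/2 - l**2/2)
m(p) = 49 (m(p) = -21 + 7*(3 - (-1)*2*(5 + 2)/2) = -21 + 7*(3 - (-1)*2*7/2) = -21 + 7*(3 - 1*(-7)) = -21 + 7*(3 + 7) = -21 + 7*10 = -21 + 70 = 49)
m(-4)*((0*5)*4 - 34) = 49*((0*5)*4 - 34) = 49*(0*4 - 34) = 49*(0 - 34) = 49*(-34) = -1666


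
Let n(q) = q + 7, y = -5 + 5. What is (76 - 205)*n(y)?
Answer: -903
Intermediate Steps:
y = 0
n(q) = 7 + q
(76 - 205)*n(y) = (76 - 205)*(7 + 0) = -129*7 = -903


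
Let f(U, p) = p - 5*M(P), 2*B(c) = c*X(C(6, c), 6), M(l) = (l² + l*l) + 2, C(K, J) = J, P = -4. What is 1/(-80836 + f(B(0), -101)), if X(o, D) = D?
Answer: -1/81107 ≈ -1.2329e-5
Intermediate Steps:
M(l) = 2 + 2*l² (M(l) = (l² + l²) + 2 = 2*l² + 2 = 2 + 2*l²)
B(c) = 3*c (B(c) = (c*6)/2 = (6*c)/2 = 3*c)
f(U, p) = -170 + p (f(U, p) = p - 5*(2 + 2*(-4)²) = p - 5*(2 + 2*16) = p - 5*(2 + 32) = p - 5*34 = p - 170 = -170 + p)
1/(-80836 + f(B(0), -101)) = 1/(-80836 + (-170 - 101)) = 1/(-80836 - 271) = 1/(-81107) = -1/81107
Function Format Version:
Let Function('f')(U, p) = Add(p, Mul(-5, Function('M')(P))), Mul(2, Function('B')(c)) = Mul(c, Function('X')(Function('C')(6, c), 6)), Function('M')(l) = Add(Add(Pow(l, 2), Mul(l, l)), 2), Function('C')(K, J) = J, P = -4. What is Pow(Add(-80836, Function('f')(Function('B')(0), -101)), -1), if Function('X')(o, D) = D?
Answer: Rational(-1, 81107) ≈ -1.2329e-5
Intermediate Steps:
Function('M')(l) = Add(2, Mul(2, Pow(l, 2))) (Function('M')(l) = Add(Add(Pow(l, 2), Pow(l, 2)), 2) = Add(Mul(2, Pow(l, 2)), 2) = Add(2, Mul(2, Pow(l, 2))))
Function('B')(c) = Mul(3, c) (Function('B')(c) = Mul(Rational(1, 2), Mul(c, 6)) = Mul(Rational(1, 2), Mul(6, c)) = Mul(3, c))
Function('f')(U, p) = Add(-170, p) (Function('f')(U, p) = Add(p, Mul(-5, Add(2, Mul(2, Pow(-4, 2))))) = Add(p, Mul(-5, Add(2, Mul(2, 16)))) = Add(p, Mul(-5, Add(2, 32))) = Add(p, Mul(-5, 34)) = Add(p, -170) = Add(-170, p))
Pow(Add(-80836, Function('f')(Function('B')(0), -101)), -1) = Pow(Add(-80836, Add(-170, -101)), -1) = Pow(Add(-80836, -271), -1) = Pow(-81107, -1) = Rational(-1, 81107)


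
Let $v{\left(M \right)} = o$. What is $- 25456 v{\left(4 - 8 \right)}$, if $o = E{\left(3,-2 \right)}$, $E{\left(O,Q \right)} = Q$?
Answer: $50912$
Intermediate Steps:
$o = -2$
$v{\left(M \right)} = -2$
$- 25456 v{\left(4 - 8 \right)} = \left(-25456\right) \left(-2\right) = 50912$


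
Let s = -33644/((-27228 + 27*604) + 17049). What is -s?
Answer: 33644/6129 ≈ 5.4893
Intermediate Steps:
s = -33644/6129 (s = -33644/((-27228 + 16308) + 17049) = -33644/(-10920 + 17049) = -33644/6129 ≈ -5.4893)
-s = -1*(-33644/6129) = 33644/6129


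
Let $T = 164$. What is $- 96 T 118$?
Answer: $-1857792$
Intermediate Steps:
$- 96 T 118 = \left(-96\right) 164 \cdot 118 = \left(-15744\right) 118 = -1857792$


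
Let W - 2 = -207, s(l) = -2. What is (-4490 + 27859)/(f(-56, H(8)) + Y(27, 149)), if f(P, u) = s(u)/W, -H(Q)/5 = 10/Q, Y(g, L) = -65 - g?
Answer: -4790645/18858 ≈ -254.04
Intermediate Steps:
W = -205 (W = 2 - 207 = -205)
H(Q) = -50/Q
f(P, u) = 2/205 (f(P, u) = -2/(-205) = -2*(-1/205) = 2/205)
(-4490 + 27859)/(f(-56, H(8)) + Y(27, 149)) = (-4490 + 27859)/(2/205 + (-65 - 1*27)) = 23369/(2/205 + (-65 - 27)) = 23369/(2/205 - 92) = 23369/(-18858/205) = 23369*(-205/18858) = -4790645/18858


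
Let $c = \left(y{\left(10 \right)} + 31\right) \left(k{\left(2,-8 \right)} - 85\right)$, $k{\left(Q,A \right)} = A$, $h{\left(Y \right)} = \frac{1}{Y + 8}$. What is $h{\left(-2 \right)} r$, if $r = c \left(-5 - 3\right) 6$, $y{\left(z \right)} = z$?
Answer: $30504$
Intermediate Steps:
$h{\left(Y \right)} = \frac{1}{8 + Y}$
$c = -3813$ ($c = \left(10 + 31\right) \left(-8 - 85\right) = 41 \left(-93\right) = -3813$)
$r = 183024$ ($r = - 3813 \left(-5 - 3\right) 6 = - 3813 \left(\left(-8\right) 6\right) = \left(-3813\right) \left(-48\right) = 183024$)
$h{\left(-2 \right)} r = \frac{1}{8 - 2} \cdot 183024 = \frac{1}{6} \cdot 183024 = 30504$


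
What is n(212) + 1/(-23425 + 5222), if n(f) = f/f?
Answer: 18202/18203 ≈ 0.99994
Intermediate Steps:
n(f) = 1
n(212) + 1/(-23425 + 5222) = 1 + 1/(-23425 + 5222) = 1 + 1/(-18203) = 1 - 1/18203 = 18202/18203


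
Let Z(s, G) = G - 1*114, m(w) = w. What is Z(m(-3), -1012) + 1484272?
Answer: 1483146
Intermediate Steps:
Z(s, G) = -114 + G (Z(s, G) = G - 114 = -114 + G)
Z(m(-3), -1012) + 1484272 = (-114 - 1012) + 1484272 = -1126 + 1484272 = 1483146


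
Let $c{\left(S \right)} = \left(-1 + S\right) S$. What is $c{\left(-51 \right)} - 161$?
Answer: $2491$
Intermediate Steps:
$c{\left(S \right)} = S \left(-1 + S\right)$
$c{\left(-51 \right)} - 161 = - 51 \left(-1 - 51\right) - 161 = \left(-51\right) \left(-52\right) - 161 = 2652 - 161 = 2491$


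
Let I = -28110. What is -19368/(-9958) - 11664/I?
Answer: 55048716/23326615 ≈ 2.3599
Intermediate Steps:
-19368/(-9958) - 11664/I = -19368/(-9958) - 11664/(-28110) = -19368*(-1/9958) - 11664*(-1/28110) = 9684/4979 + 1944/4685 = 55048716/23326615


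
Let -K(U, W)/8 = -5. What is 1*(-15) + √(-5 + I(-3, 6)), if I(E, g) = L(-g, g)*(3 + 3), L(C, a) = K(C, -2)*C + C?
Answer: -15 + I*√1481 ≈ -15.0 + 38.484*I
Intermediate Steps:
K(U, W) = 40 (K(U, W) = -8*(-5) = 40)
L(C, a) = 41*C (L(C, a) = 40*C + C = 41*C)
I(E, g) = -246*g (I(E, g) = (41*(-g))*(3 + 3) = -41*g*6 = -246*g)
1*(-15) + √(-5 + I(-3, 6)) = 1*(-15) + √(-5 - 246*6) = -15 + √(-5 - 1476) = -15 + √(-1481) = -15 + I*√1481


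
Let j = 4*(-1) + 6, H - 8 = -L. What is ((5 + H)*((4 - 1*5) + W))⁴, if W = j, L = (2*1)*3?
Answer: 2401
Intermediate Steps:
L = 6 (L = 2*3 = 6)
H = 2 (H = 8 - 1*6 = 8 - 6 = 2)
j = 2 (j = -4 + 6 = 2)
W = 2
((5 + H)*((4 - 1*5) + W))⁴ = ((5 + 2)*((4 - 1*5) + 2))⁴ = (7*((4 - 5) + 2))⁴ = (7*(-1 + 2))⁴ = (7*1)⁴ = 7⁴ = 2401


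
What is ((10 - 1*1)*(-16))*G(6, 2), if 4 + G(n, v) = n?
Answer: -288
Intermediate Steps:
G(n, v) = -4 + n
((10 - 1*1)*(-16))*G(6, 2) = ((10 - 1*1)*(-16))*(-4 + 6) = ((10 - 1)*(-16))*2 = (9*(-16))*2 = -144*2 = -288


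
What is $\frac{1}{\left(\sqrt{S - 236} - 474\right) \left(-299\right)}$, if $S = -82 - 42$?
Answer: $\frac{79}{11214294} + \frac{i \sqrt{10}}{11214294} \approx 7.0446 \cdot 10^{-6} + 2.8199 \cdot 10^{-7} i$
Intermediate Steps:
$S = -124$
$\frac{1}{\left(\sqrt{S - 236} - 474\right) \left(-299\right)} = \frac{1}{\left(\sqrt{-124 - 236} - 474\right) \left(-299\right)} = \frac{1}{\left(\sqrt{-360} - 474\right) \left(-299\right)} = \frac{1}{\left(6 i \sqrt{10} - 474\right) \left(-299\right)} = \frac{1}{\left(-474 + 6 i \sqrt{10}\right) \left(-299\right)} = \frac{1}{141726 - 1794 i \sqrt{10}}$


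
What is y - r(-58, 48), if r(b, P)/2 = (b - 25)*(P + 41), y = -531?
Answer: 14243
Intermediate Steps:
r(b, P) = 2*(-25 + b)*(41 + P) (r(b, P) = 2*((b - 25)*(P + 41)) = 2*((-25 + b)*(41 + P)) = 2*(-25 + b)*(41 + P))
y - r(-58, 48) = -531 - (-2050 - 50*48 + 82*(-58) + 2*48*(-58)) = -531 - (-2050 - 2400 - 4756 - 5568) = -531 - 1*(-14774) = -531 + 14774 = 14243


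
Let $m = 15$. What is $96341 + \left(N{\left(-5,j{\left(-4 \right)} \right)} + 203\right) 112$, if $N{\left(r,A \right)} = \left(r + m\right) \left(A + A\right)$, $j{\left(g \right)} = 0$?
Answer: $119077$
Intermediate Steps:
$N{\left(r,A \right)} = 2 A \left(15 + r\right)$ ($N{\left(r,A \right)} = \left(r + 15\right) \left(A + A\right) = \left(15 + r\right) 2 A = 2 A \left(15 + r\right)$)
$96341 + \left(N{\left(-5,j{\left(-4 \right)} \right)} + 203\right) 112 = 96341 + \left(2 \cdot 0 \left(15 - 5\right) + 203\right) 112 = 96341 + \left(2 \cdot 0 \cdot 10 + 203\right) 112 = 96341 + \left(0 + 203\right) 112 = 96341 + 203 \cdot 112 = 96341 + 22736 = 119077$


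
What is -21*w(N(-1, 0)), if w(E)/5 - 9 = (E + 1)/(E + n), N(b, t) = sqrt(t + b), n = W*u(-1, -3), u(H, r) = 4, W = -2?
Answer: -12138/13 + 189*I/13 ≈ -933.69 + 14.538*I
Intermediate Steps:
n = -8 (n = -2*4 = -8)
N(b, t) = sqrt(b + t)
w(E) = 45 + 5*(1 + E)/(-8 + E) (w(E) = 45 + 5*((E + 1)/(E - 8)) = 45 + 5*((1 + E)/(-8 + E)) = 45 + 5*(1 + E)/(-8 + E))
-21*w(N(-1, 0)) = -105*(-71 + 10*sqrt(-1 + 0))/(-8 + sqrt(-1 + 0)) = -105*(-71 + 10*sqrt(-1))/(-8 + sqrt(-1)) = -105*(-71 + 10*I)/(-8 + I) = -105*(-8 - I)/65*(-71 + 10*I) = -21*(-71 + 10*I)*(-8 - I)/13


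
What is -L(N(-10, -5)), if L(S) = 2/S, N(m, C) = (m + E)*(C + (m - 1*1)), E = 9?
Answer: -⅛ ≈ -0.12500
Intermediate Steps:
N(m, C) = (9 + m)*(-1 + C + m) (N(m, C) = (m + 9)*(C + (m - 1*1)) = (9 + m)*(C + (m - 1)) = (9 + m)*(C + (-1 + m)) = (9 + m)*(-1 + C + m))
-L(N(-10, -5)) = -2/(-9 + (-10)² + 8*(-10) + 9*(-5) - 5*(-10)) = -2/(-9 + 100 - 80 - 45 + 50) = -2/16 = -1*⅛ = -⅛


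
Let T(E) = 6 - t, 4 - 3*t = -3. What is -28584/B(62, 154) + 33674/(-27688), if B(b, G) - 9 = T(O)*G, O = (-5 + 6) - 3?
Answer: -1216127165/23825524 ≈ -51.043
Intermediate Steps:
t = 7/3 (t = 4/3 - ⅓*(-3) = 4/3 + 1 = 7/3 ≈ 2.3333)
O = -2 (O = 1 - 3 = -2)
T(E) = 11/3 (T(E) = 6 - 1*7/3 = 6 - 7/3 = 11/3)
B(b, G) = 9 + 11*G/3
-28584/B(62, 154) + 33674/(-27688) = -28584/(9 + (11/3)*154) + 33674/(-27688) = -28584/(9 + 1694/3) + 33674*(-1/27688) = -28584/1721/3 - 16837/13844 = -28584*3/1721 - 16837/13844 = -85752/1721 - 16837/13844 = -1216127165/23825524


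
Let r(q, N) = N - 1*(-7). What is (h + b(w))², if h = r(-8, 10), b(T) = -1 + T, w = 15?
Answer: 961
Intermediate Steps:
r(q, N) = 7 + N (r(q, N) = N + 7 = 7 + N)
h = 17 (h = 7 + 10 = 17)
(h + b(w))² = (17 + (-1 + 15))² = (17 + 14)² = 31² = 961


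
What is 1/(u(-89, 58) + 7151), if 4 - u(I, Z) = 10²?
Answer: 1/7055 ≈ 0.00014174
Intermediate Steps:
u(I, Z) = -96 (u(I, Z) = 4 - 1*10² = 4 - 1*100 = 4 - 100 = -96)
1/(u(-89, 58) + 7151) = 1/(-96 + 7151) = 1/7055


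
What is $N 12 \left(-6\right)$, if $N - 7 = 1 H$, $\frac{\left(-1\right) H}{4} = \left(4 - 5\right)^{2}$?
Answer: $-216$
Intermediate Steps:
$H = -4$ ($H = - 4 \left(4 - 5\right)^{2} = - 4 \left(-1\right)^{2} = \left(-4\right) 1 = -4$)
$N = 3$ ($N = 7 + 1 \left(-4\right) = 7 - 4 = 3$)
$N 12 \left(-6\right) = 3 \cdot 12 \left(-6\right) = 36 \left(-6\right) = -216$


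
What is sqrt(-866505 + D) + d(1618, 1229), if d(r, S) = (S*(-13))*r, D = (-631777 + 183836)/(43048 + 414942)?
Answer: -25850786 + I*sqrt(1075466407534610)/35230 ≈ -2.5851e+7 + 930.86*I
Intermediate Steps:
D = -34457/35230 (D = -447941/457990 = -447941*1/457990 = -34457/35230 ≈ -0.97806)
d(r, S) = -13*S*r (d(r, S) = (-13*S)*r = -13*S*r)
sqrt(-866505 + D) + d(1618, 1229) = sqrt(-866505 - 34457/35230) - 13*1229*1618 = sqrt(-30527005607/35230) - 25850786 = I*sqrt(1075466407534610)/35230 - 25850786 = -25850786 + I*sqrt(1075466407534610)/35230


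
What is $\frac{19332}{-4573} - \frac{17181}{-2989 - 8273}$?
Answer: $- \frac{46382757}{17167042} \approx -2.7019$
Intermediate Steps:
$\frac{19332}{-4573} - \frac{17181}{-2989 - 8273} = 19332 \left(- \frac{1}{4573}\right) - \frac{17181}{-2989 - 8273} = - \frac{19332}{4573} - \frac{17181}{-11262} = - \frac{19332}{4573} - - \frac{5727}{3754} = - \frac{19332}{4573} + \frac{5727}{3754} = - \frac{46382757}{17167042}$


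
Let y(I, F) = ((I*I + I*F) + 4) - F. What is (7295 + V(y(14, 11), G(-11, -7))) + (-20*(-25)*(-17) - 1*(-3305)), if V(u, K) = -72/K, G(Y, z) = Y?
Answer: 23172/11 ≈ 2106.5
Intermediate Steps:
y(I, F) = 4 + I**2 - F + F*I (y(I, F) = ((I**2 + F*I) + 4) - F = (4 + I**2 + F*I) - F = 4 + I**2 - F + F*I)
(7295 + V(y(14, 11), G(-11, -7))) + (-20*(-25)*(-17) - 1*(-3305)) = (7295 - 72/(-11)) + (-20*(-25)*(-17) - 1*(-3305)) = (7295 - 72*(-1/11)) + (500*(-17) + 3305) = (7295 + 72/11) + (-8500 + 3305) = 80317/11 - 5195 = 23172/11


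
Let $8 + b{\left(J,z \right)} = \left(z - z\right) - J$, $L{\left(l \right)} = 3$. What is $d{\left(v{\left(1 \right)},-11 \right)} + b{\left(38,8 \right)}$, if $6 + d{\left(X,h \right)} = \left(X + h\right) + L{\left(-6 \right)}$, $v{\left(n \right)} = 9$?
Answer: $-51$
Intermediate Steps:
$b{\left(J,z \right)} = -8 - J$ ($b{\left(J,z \right)} = -8 + \left(\left(z - z\right) - J\right) = -8 + \left(0 - J\right) = -8 - J$)
$d{\left(X,h \right)} = -3 + X + h$ ($d{\left(X,h \right)} = -6 + \left(\left(X + h\right) + 3\right) = -6 + \left(3 + X + h\right) = -3 + X + h$)
$d{\left(v{\left(1 \right)},-11 \right)} + b{\left(38,8 \right)} = \left(-3 + 9 - 11\right) - 46 = -5 - 46 = -51$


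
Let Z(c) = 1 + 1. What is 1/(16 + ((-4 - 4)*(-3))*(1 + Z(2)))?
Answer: 1/88 ≈ 0.011364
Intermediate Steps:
Z(c) = 2
1/(16 + ((-4 - 4)*(-3))*(1 + Z(2))) = 1/(16 + ((-4 - 4)*(-3))*(1 + 2)) = 1/(16 - 8*(-3)*3) = 1/(16 + 24*3) = 1/(16 + 72) = 1/88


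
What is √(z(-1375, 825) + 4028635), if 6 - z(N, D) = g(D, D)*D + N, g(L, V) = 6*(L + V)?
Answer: 2*I*√1034371 ≈ 2034.1*I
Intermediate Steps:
g(L, V) = 6*L + 6*V
z(N, D) = 6 - N - 12*D² (z(N, D) = 6 - ((6*D + 6*D)*D + N) = 6 - ((12*D)*D + N) = 6 - (12*D² + N) = 6 - (N + 12*D²) = 6 + (-N - 12*D²) = 6 - N - 12*D²)
√(z(-1375, 825) + 4028635) = √((6 - 1*(-1375) - 12*825²) + 4028635) = √((6 + 1375 - 12*680625) + 4028635) = √((6 + 1375 - 8167500) + 4028635) = √(-8166119 + 4028635) = √(-4137484) = 2*I*√1034371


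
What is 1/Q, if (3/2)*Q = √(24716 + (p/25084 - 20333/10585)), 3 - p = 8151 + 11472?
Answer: √2953816795758230/5695945984 ≈ 0.0095417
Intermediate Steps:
p = -19620 (p = 3 - (8151 + 11472) = 3 - 1*19623 = 3 - 19623 = -19620)
Q = 128*√2953816795758230/66378535 (Q = 2*√(24716 + (-19620/25084 - 20333/10585))/3 = 2*√(24716 + (-19620*1/25084 - 20333*1/10585))/3 = 2*√(24716 + (-4905/6271 - 20333/10585))/3 = 2*√(24716 - 179427668/66378535)/3 = 2*√(1640432443392/66378535)/3 = 2*(192*√2953816795758230/66378535)/3 = 128*√2953816795758230/66378535 ≈ 104.80)
1/Q = 1/(128*√2953816795758230/66378535) = √2953816795758230/5695945984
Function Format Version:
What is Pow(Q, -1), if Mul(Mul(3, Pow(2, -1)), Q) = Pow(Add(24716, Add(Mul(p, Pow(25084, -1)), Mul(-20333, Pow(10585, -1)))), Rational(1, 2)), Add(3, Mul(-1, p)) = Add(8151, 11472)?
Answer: Mul(Rational(1, 5695945984), Pow(2953816795758230, Rational(1, 2))) ≈ 0.0095417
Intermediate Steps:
p = -19620 (p = Add(3, Mul(-1, Add(8151, 11472))) = Add(3, Mul(-1, 19623)) = Add(3, -19623) = -19620)
Q = Mul(Rational(128, 66378535), Pow(2953816795758230, Rational(1, 2))) (Q = Mul(Rational(2, 3), Pow(Add(24716, Add(Mul(-19620, Pow(25084, -1)), Mul(-20333, Pow(10585, -1)))), Rational(1, 2))) = Mul(Rational(2, 3), Pow(Add(24716, Add(Mul(-19620, Rational(1, 25084)), Mul(-20333, Rational(1, 10585)))), Rational(1, 2))) = Mul(Rational(2, 3), Pow(Add(24716, Add(Rational(-4905, 6271), Rational(-20333, 10585))), Rational(1, 2))) = Mul(Rational(2, 3), Pow(Add(24716, Rational(-179427668, 66378535)), Rational(1, 2))) = Mul(Rational(2, 3), Pow(Rational(1640432443392, 66378535), Rational(1, 2))) = Mul(Rational(2, 3), Mul(Rational(192, 66378535), Pow(2953816795758230, Rational(1, 2)))) = Mul(Rational(128, 66378535), Pow(2953816795758230, Rational(1, 2))) ≈ 104.80)
Pow(Q, -1) = Pow(Mul(Rational(128, 66378535), Pow(2953816795758230, Rational(1, 2))), -1) = Mul(Rational(1, 5695945984), Pow(2953816795758230, Rational(1, 2)))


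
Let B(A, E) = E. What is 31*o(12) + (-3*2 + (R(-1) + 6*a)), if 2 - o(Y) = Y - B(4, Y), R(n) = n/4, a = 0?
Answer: 223/4 ≈ 55.750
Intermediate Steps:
R(n) = n/4 (R(n) = n*(1/4) = n/4)
o(Y) = 2 (o(Y) = 2 - (Y - Y) = 2 - 1*0 = 2 + 0 = 2)
31*o(12) + (-3*2 + (R(-1) + 6*a)) = 31*2 + (-3*2 + ((1/4)*(-1) + 6*0)) = 62 + (-6 + (-1/4 + 0)) = 62 + (-6 - 1/4) = 62 - 25/4 = 223/4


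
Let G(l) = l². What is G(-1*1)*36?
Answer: 36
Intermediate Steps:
G(-1*1)*36 = (-1*1)²*36 = (-1)²*36 = 1*36 = 36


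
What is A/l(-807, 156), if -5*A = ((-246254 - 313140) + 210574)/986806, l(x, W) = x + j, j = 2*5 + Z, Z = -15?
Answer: -17441/200321618 ≈ -8.7065e-5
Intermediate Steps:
j = -5 (j = 2*5 - 15 = 10 - 15 = -5)
l(x, W) = -5 + x (l(x, W) = x - 5 = -5 + x)
A = 34882/493403 (A = -((-246254 - 313140) + 210574)/(5*986806) = -(-559394 + 210574)/(5*986806) = -(-69764)/986806 = -1/5*(-174410/493403) = 34882/493403 ≈ 0.070697)
A/l(-807, 156) = 34882/(493403*(-5 - 807)) = (34882/493403)/(-812) = (34882/493403)*(-1/812) = -17441/200321618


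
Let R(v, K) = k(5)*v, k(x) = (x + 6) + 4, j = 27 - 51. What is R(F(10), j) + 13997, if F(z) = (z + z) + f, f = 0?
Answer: 14297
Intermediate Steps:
j = -24
F(z) = 2*z (F(z) = (z + z) + 0 = 2*z + 0 = 2*z)
k(x) = 10 + x (k(x) = (6 + x) + 4 = 10 + x)
R(v, K) = 15*v (R(v, K) = (10 + 5)*v = 15*v)
R(F(10), j) + 13997 = 15*(2*10) + 13997 = 15*20 + 13997 = 300 + 13997 = 14297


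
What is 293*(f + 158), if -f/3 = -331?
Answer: 337243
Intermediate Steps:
f = 993 (f = -3*(-331) = 993)
293*(f + 158) = 293*(993 + 158) = 293*1151 = 337243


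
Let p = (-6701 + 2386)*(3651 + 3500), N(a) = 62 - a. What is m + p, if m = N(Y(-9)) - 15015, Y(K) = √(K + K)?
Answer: -30871518 - 3*I*√2 ≈ -3.0872e+7 - 4.2426*I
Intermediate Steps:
Y(K) = √2*√K (Y(K) = √(2*K) = √2*√K)
m = -14953 - 3*I*√2 (m = (62 - √2*√(-9)) - 15015 = (62 - √2*3*I) - 15015 = (62 - 3*I*√2) - 15015 = -14953 - 3*I*√2 ≈ -14953.0 - 4.2426*I)
p = -30856565 (p = -4315*7151 = -30856565)
m + p = (-14953 - 3*I*√2) - 30856565 = -30871518 - 3*I*√2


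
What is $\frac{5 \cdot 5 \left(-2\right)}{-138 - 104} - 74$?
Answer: $- \frac{8929}{121} \approx -73.793$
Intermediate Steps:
$\frac{5 \cdot 5 \left(-2\right)}{-138 - 104} - 74 = \frac{25 \left(-2\right)}{-242} - 74 = \left(- \frac{1}{242}\right) \left(-50\right) - 74 = \frac{25}{121} - 74 = - \frac{8929}{121}$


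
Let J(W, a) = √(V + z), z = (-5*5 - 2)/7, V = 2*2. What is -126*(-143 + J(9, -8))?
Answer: 18018 - 18*√7 ≈ 17970.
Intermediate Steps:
V = 4
z = -27/7 (z = (-25 - 2)*(⅐) = -27*⅐ = -27/7 ≈ -3.8571)
J(W, a) = √7/7 (J(W, a) = √(4 - 27/7) = √(⅐) = √7/7)
-126*(-143 + J(9, -8)) = -126*(-143 + √7/7) = 18018 - 18*√7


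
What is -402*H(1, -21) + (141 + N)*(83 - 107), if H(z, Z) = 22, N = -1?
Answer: -12204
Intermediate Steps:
-402*H(1, -21) + (141 + N)*(83 - 107) = -402*22 + (141 - 1)*(83 - 107) = -8844 + 140*(-24) = -8844 - 3360 = -12204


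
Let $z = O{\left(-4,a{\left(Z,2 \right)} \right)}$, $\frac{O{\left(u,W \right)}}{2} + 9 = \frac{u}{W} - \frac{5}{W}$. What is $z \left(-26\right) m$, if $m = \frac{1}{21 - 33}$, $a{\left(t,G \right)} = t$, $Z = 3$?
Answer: $-52$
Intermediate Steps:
$O{\left(u,W \right)} = -18 - \frac{10}{W} + \frac{2 u}{W}$ ($O{\left(u,W \right)} = -18 + 2 \left(\frac{u}{W} - \frac{5}{W}\right) = -18 + 2 \left(- \frac{5}{W} + \frac{u}{W}\right) = -18 + \left(- \frac{10}{W} + \frac{2 u}{W}\right) = -18 - \frac{10}{W} + \frac{2 u}{W}$)
$z = -24$ ($z = \frac{2 \left(-5 - 4 - 27\right)}{3} = 2 \cdot \frac{1}{3} \left(-5 - 4 - 27\right) = 2 \cdot \frac{1}{3} \left(-36\right) = -24$)
$m = - \frac{1}{12}$ ($m = \frac{1}{-12} = - \frac{1}{12} \approx -0.083333$)
$z \left(-26\right) m = \left(-24\right) \left(-26\right) \left(- \frac{1}{12}\right) = 624 \left(- \frac{1}{12}\right) = -52$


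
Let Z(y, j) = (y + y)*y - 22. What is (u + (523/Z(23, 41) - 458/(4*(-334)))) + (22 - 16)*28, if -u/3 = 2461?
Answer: -312033732/43253 ≈ -7214.2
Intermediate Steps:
u = -7383 (u = -3*2461 = -7383)
Z(y, j) = -22 + 2*y² (Z(y, j) = (2*y)*y - 22 = 2*y² - 22 = -22 + 2*y²)
(u + (523/Z(23, 41) - 458/(4*(-334)))) + (22 - 16)*28 = (-7383 + (523/(-22 + 2*23²) - 458/(4*(-334)))) + (22 - 16)*28 = (-7383 + (523/(-22 + 2*529) - 458/(-1336))) + 6*28 = (-7383 + (523/(-22 + 1058) - 458*(-1/1336))) + 168 = (-7383 + (523/1036 + 229/668)) + 168 = (-7383 + 36663/43253) + 168 = -319300236/43253 + 168 = -312033732/43253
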